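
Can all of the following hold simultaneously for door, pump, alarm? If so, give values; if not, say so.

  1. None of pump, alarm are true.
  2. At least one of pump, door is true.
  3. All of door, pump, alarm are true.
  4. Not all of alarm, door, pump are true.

Case pump = True:
  Constraint (1) is violated (pump=T) — contradiction.
Case pump = False:
  Constraint (3) is violated (pump=F) — contradiction.
Both cases fail — unsatisfiable.

The formula is unsatisfiable.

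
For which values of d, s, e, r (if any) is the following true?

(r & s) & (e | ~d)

d=T, s=T, e=T, r=T

  r & s = True
  e | ~d = True
    ~d = False
Both conjuncts True, so the formula holds.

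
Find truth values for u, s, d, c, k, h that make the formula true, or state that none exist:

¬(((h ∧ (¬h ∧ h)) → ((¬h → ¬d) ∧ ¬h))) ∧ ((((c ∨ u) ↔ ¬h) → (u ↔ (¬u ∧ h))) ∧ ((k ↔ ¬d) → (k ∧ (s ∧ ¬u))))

The conjunct ¬(((h ∧ (¬h ∧ h)) → ((¬h → ¬d) ∧ ¬h))) is unsatisfiable on its own:
  d=F, h=F: evaluates to False.
  d=F, h=T: evaluates to False.
  d=T, h=F: evaluates to False.
  d=T, h=T: evaluates to False.
So the whole conjunction is unsatisfiable.

Unsatisfiable — no assignment works.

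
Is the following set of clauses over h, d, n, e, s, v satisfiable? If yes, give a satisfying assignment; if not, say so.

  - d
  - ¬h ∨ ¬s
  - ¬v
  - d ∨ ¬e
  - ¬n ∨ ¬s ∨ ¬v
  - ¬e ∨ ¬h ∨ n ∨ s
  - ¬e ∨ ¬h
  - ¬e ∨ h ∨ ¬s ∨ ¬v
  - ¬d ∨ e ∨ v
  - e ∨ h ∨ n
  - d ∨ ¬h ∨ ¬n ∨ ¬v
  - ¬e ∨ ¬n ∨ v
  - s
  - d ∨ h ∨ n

Unit clause (d) forces d = True.
Unit clause (¬v) forces v = False.
In (¬d ∨ e ∨ v) only e is left, so e = True.
In (¬e ∨ ¬n ∨ v) only ¬n is left, so n = False.
Unit clause (s) forces s = True.
In (¬h ∨ ¬s) only ¬h is left, so h = False.
All clauses satisfied.

h: False; d: True; n: False; e: True; s: True; v: False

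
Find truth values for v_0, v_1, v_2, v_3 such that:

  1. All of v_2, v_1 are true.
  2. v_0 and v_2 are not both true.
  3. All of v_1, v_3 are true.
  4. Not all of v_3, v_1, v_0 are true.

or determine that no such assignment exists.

v_0 = False, v_1 = True, v_2 = True, v_3 = True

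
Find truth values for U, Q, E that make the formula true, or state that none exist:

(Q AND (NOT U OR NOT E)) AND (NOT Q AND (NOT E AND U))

Case Q = True: the conjunct NOT Q is False.
Case Q = False: the conjunct Q is False.
Both cases fail — unsatisfiable.

No satisfying assignment exists.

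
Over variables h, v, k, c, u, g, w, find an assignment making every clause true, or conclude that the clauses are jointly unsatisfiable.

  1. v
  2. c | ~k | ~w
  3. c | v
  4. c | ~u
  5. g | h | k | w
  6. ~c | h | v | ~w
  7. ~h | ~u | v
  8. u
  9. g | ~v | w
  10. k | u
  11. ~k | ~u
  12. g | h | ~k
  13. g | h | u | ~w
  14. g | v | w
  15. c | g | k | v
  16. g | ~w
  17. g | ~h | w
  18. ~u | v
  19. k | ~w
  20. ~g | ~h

h: False; v: True; k: False; c: True; u: True; g: True; w: False

Unit clause (v) forces v = True.
Unit clause (u) forces u = True.
In (~k | ~u) only ~k is left, so k = False.
In (k | ~w) only ~w is left, so w = False.
In (c | ~u) only c is left, so c = True.
In (g | ~v | w) only g is left, so g = True.
In (~g | ~h) only ~h is left, so h = False.
All clauses satisfied.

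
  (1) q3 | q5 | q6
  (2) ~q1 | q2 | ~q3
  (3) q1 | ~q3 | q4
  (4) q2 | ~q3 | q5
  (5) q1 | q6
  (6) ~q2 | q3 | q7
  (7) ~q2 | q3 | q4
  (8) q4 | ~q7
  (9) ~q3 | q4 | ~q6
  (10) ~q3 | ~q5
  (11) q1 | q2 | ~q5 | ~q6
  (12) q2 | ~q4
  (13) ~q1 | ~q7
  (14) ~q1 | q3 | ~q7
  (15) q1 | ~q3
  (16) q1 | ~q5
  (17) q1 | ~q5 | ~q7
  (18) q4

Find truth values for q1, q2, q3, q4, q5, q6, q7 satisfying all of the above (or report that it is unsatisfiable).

q1 = False, q2 = True, q3 = False, q4 = True, q5 = False, q6 = True, q7 = True

Unit clause (q4) forces q4 = True.
In (q2 | ~q4) only q2 is left, so q2 = True.
Set q1 = False.
  then (q1 | q6) forces q6 = True.
  then (q1 | ~q3) forces q3 = False.
  then (q1 | ~q5) forces q5 = False.
  then (~q2 | q3 | q7) forces q7 = True.
All clauses satisfied.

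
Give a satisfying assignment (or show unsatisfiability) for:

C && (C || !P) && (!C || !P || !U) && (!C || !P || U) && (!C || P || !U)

P = False, C = True, U = False

Unit clause (C) forces C = True.
Try P = True:
  (!C || !P || !U) forces U = False.
  clause (!C || !P || U) is falsified — backtrack.
So P = False.
  then (!C || P || !U) forces U = False.
Check each clause:
  (C): C holds.
  (C || !P): C holds.
  (!C || !P || !U): !P holds.
  (!C || !P || U): !P holds.
  (!C || P || !U): !U holds.
All clauses satisfied.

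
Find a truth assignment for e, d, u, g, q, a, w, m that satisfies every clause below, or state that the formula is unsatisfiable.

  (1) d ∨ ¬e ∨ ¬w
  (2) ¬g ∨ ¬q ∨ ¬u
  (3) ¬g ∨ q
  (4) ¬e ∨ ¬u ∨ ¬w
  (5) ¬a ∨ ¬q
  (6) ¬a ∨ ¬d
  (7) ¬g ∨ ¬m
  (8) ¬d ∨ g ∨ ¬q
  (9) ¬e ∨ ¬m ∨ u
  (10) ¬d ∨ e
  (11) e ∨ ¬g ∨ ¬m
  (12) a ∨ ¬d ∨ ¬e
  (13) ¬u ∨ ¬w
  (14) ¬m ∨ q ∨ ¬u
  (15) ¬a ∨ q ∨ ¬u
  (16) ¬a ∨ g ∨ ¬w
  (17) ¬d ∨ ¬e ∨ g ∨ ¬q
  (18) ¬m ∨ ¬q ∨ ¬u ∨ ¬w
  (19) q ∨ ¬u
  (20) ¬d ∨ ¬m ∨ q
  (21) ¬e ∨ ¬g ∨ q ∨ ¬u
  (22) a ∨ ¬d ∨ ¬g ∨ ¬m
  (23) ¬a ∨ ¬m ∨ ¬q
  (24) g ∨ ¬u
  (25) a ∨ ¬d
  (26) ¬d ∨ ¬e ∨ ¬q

Set e = True.
Try d = True:
  (¬a ∨ ¬d) forces a = False.
  clause (a ∨ ¬d ∨ ¬e) is falsified — backtrack.
So d = False.
  then (d ∨ ¬e ∨ ¬w) forces w = False.
Set u = False.
  then (¬e ∨ ¬m ∨ u) forces m = False.
Set g = False.
Set q = False.
Set a = False.
All clauses satisfied.

e = True; d = False; u = False; g = False; q = False; a = False; w = False; m = False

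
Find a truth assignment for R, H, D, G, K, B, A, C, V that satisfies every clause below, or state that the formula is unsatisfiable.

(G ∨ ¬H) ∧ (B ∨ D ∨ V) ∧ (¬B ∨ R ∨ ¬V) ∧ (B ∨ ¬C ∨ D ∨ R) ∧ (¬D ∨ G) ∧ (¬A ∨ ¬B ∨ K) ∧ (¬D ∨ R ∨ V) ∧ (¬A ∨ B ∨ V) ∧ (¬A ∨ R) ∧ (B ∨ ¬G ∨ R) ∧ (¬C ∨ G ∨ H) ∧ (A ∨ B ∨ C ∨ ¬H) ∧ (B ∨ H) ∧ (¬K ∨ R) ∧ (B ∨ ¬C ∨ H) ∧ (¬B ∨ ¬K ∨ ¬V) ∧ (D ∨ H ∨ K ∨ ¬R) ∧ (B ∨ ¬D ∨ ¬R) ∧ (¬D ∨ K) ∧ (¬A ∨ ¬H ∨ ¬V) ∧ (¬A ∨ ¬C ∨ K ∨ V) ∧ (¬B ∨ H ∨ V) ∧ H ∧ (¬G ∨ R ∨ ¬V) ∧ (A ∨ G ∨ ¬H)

Unit clause (H) forces H = True.
In (G ∨ ¬H) only G is left, so G = True.
Set R = True.
Set D = True.
  then (B ∨ ¬D ∨ ¬R) forces B = True.
  then (¬D ∨ K) forces K = True.
  then (¬B ∨ ¬K ∨ ¬V) forces V = False.
Set A = True.
Set C = False.
All clauses satisfied.

R = True; H = True; D = True; G = True; K = True; B = True; A = True; C = False; V = False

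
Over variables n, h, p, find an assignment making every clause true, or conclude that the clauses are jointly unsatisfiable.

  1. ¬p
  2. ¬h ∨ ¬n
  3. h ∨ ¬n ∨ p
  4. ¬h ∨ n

Unit clause (¬p) forces p = False.
Try n = True:
  (¬h ∨ ¬n) forces h = False.
  clause (h ∨ ¬n ∨ p) is falsified — backtrack.
So n = False.
  then (¬h ∨ n) forces h = False.
Check each clause:
  (¬p): ¬p holds.
  (¬h ∨ ¬n): ¬h holds.
  (h ∨ ¬n ∨ p): ¬n holds.
  (¬h ∨ n): ¬h holds.
All clauses satisfied.

n=F; h=F; p=F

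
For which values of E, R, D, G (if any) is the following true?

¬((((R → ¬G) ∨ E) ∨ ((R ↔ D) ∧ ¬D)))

E=F, R=T, D=F, G=T

  ¬((((R → ¬G) ∨ E) ∨ ((R ↔ D) ∧ ¬D))) = True
    ((R → ¬G) ∨ E) ∨ ((R ↔ D) ∧ ¬D) = False
      (R → ¬G) ∨ E = False
        R → ¬G = False
          ¬G = False
      (R ↔ D) ∧ ¬D = False
        R ↔ D = False
        ¬D = True
The formula evaluates to True.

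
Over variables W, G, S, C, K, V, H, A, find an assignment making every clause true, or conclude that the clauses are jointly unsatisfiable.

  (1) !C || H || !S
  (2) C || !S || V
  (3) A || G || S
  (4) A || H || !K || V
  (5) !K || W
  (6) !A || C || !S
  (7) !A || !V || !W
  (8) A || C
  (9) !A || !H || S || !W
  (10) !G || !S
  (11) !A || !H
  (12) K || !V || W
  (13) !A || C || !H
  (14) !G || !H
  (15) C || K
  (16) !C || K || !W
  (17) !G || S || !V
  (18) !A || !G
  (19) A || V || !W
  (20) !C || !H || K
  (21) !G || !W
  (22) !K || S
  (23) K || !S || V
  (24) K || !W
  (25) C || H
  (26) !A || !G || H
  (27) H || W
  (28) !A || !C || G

Try W = False:
  (!K || W) forces K = False.
  (K || !V || W) forces V = False.
  (C || K) forces C = True.
  (!C || !H || K) forces H = False.
  clause (H || W) is falsified — backtrack.
So W = True.
  then (!G || !W) forces G = False.
  then (K || !W) forces K = True.
  then (!K || S) forces S = True.
Set C = True.
  then (!C || H || !S) forces H = True.
  then (!A || !H) forces A = False.
  then (A || V || !W) forces V = True.
All clauses satisfied.

W = True, G = False, S = True, C = True, K = True, V = True, H = True, A = False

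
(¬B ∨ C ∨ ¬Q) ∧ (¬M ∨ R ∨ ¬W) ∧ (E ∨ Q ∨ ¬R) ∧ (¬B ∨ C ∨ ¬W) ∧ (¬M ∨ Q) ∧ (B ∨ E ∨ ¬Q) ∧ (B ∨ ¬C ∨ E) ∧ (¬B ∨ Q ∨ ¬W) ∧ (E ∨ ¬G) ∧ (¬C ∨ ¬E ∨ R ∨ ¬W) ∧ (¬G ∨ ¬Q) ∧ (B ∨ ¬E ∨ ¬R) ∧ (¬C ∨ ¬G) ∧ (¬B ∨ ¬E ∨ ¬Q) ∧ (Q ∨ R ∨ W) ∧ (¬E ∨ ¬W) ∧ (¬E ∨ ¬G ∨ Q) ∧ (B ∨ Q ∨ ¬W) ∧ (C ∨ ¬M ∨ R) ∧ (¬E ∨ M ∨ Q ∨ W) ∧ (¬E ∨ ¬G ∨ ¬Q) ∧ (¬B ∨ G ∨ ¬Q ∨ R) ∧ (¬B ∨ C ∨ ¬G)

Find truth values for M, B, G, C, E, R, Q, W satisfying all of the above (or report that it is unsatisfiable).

M = True, B = True, G = False, C = True, E = False, R = True, Q = True, W = True

Set M = True.
  then (¬M ∨ Q) forces Q = True.
  then (¬G ∨ ¬Q) forces G = False.
Set B = True.
  then (¬B ∨ C ∨ ¬Q) forces C = True.
  then (¬B ∨ ¬E ∨ ¬Q) forces E = False.
  then (¬B ∨ G ∨ ¬Q ∨ R) forces R = True.
Set W = True.
All clauses satisfied.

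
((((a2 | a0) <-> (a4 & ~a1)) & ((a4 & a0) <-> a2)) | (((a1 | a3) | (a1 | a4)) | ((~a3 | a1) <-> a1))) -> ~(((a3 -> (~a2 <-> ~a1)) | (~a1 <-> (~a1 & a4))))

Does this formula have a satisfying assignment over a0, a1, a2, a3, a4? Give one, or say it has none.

a0 = True, a1 = False, a2 = True, a3 = False, a4 = False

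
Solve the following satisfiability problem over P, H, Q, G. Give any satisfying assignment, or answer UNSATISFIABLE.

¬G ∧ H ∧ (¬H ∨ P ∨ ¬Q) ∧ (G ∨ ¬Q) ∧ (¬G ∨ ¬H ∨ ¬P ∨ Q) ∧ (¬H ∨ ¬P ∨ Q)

Unit clause (¬G) forces G = False.
Unit clause (H) forces H = True.
In (G ∨ ¬Q) only ¬Q is left, so Q = False.
In (¬H ∨ ¬P ∨ Q) only ¬P is left, so P = False.
Check each clause:
  (¬G): ¬G holds.
  (H): H holds.
  (¬H ∨ P ∨ ¬Q): ¬Q holds.
  (G ∨ ¬Q): ¬Q holds.
  (¬G ∨ ¬H ∨ ¬P ∨ Q): ¬G holds.
  (¬H ∨ ¬P ∨ Q): ¬P holds.
All clauses satisfied.

P: False, H: True, Q: False, G: False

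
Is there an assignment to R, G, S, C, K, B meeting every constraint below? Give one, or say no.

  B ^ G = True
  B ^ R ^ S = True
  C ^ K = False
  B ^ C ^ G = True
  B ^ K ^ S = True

R = False; G = False; S = False; C = False; K = False; B = True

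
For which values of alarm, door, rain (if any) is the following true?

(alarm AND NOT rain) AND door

alarm = True; door = True; rain = False

  alarm AND NOT rain = True
    NOT rain = True
Both conjuncts True, so the formula holds.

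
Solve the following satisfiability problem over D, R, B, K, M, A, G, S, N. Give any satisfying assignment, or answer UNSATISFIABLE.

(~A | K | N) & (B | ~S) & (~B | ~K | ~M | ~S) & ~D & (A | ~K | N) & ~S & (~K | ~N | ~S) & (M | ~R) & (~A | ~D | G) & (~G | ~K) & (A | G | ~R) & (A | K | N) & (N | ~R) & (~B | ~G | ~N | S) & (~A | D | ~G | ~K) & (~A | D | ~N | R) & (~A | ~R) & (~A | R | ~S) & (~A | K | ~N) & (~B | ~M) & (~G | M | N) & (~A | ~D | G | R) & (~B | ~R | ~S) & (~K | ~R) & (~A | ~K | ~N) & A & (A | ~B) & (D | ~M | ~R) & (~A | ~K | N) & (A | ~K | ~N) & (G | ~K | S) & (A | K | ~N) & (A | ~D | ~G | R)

UNSATISFIABLE

Case D = True:
  Clause (~D) is falsified — contradiction.
Case D = False:
  (~S) forces S = False.
  (A) forces A = True.
  (~A | ~R) forces R = False.
  (~A | D | ~N | R) forces N = False.
  (~A | K | N) forces K = True.
  Clause (~A | ~K | N) is falsified — contradiction.
Both cases fail, so the formula is unsatisfiable.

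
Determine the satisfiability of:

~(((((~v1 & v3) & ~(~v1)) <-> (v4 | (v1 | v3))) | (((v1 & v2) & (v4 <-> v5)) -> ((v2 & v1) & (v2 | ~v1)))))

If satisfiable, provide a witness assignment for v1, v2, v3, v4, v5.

UNSATISFIABLE

Case v1 = True: the formula simplifies to ~(((v2 & (v4 <-> v5)) -> (v2 & v2))).
  v2 = True: this becomes ~(((v4 <-> v5) -> True)) = False.
  v2 = False: this becomes ~((False -> False)) = False.
Case v1 = False: the formula becomes ~((~((v4 | v3)) | True)) = False.
Both cases fail — unsatisfiable.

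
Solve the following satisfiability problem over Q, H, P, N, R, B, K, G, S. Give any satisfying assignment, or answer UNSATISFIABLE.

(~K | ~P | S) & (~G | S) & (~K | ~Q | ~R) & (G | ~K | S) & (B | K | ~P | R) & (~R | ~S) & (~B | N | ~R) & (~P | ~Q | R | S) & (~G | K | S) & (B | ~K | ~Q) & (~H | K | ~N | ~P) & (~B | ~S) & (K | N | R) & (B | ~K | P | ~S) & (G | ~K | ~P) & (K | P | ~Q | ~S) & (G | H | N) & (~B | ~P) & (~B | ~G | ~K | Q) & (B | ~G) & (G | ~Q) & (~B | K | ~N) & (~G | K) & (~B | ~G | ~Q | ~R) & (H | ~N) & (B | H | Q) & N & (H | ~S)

Unit clause (N) forces N = True.
In (H | ~N) only H is left, so H = True.
Try Q = True:
  (G | ~Q) forces G = True.
  (~G | S) forces S = True.
  (~R | ~S) forces R = False.
  (~B | ~S) forces B = False.
  clause (B | ~G) is falsified — backtrack.
So Q = False.
Set P = False.
Set R = True.
  then (~R | ~S) forces S = False.
  then (~G | S) forces G = False.
  then (G | ~K | S) forces K = False.
  then (~B | K | ~N) forces B = False.
All clauses satisfied.

Q: False, H: True, P: False, N: True, R: True, B: False, K: False, G: False, S: False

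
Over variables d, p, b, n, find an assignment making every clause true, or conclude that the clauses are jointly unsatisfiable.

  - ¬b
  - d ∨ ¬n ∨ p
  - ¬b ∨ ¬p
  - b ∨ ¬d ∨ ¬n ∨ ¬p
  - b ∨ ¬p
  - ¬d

Unit clause (¬b) forces b = False.
In (b ∨ ¬p) only ¬p is left, so p = False.
Unit clause (¬d) forces d = False.
In (d ∨ ¬n ∨ p) only ¬n is left, so n = False.
Check each clause:
  (¬b): ¬b holds.
  (d ∨ ¬n ∨ p): ¬n holds.
  (¬b ∨ ¬p): ¬b holds.
  (b ∨ ¬d ∨ ¬n ∨ ¬p): ¬d holds.
  (b ∨ ¬p): ¬p holds.
  (¬d): ¬d holds.
All clauses satisfied.

d = False; p = False; b = False; n = False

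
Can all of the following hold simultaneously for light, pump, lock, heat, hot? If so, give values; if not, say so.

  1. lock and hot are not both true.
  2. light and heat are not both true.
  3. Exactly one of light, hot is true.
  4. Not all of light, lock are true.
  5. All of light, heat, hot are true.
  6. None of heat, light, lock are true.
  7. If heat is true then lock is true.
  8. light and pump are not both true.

Case light = True:
  Constraint (6) is violated (light=T) — contradiction.
Case light = False:
  Constraint (5) is violated (light=F) — contradiction.
Both cases fail — unsatisfiable.

Unsatisfiable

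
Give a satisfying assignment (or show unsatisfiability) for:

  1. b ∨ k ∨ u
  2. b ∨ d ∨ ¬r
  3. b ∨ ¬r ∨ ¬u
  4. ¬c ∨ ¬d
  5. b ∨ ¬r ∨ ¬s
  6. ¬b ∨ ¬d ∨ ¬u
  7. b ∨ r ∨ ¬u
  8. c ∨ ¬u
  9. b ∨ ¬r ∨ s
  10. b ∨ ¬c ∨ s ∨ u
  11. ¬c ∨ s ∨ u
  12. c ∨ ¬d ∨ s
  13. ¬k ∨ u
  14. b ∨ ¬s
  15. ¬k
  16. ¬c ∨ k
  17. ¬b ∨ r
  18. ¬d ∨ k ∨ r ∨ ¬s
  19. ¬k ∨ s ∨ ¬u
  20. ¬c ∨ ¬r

Unit clause (¬k) forces k = False.
In (¬c ∨ k) only ¬c is left, so c = False.
In (c ∨ ¬u) only ¬u is left, so u = False.
In (b ∨ k ∨ u) only b is left, so b = True.
In (¬b ∨ r) only r is left, so r = True.
Set s = False.
  then (c ∨ ¬d ∨ s) forces d = False.
All clauses satisfied.

b = True, s = False, c = False, d = False, r = True, u = False, k = False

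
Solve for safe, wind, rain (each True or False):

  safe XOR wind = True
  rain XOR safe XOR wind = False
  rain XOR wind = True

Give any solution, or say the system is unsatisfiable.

safe = True; wind = False; rain = True

safe XOR wind = T XOR F = True ✓
rain XOR safe XOR wind = T XOR T XOR F = False ✓
rain XOR wind = T XOR F = True ✓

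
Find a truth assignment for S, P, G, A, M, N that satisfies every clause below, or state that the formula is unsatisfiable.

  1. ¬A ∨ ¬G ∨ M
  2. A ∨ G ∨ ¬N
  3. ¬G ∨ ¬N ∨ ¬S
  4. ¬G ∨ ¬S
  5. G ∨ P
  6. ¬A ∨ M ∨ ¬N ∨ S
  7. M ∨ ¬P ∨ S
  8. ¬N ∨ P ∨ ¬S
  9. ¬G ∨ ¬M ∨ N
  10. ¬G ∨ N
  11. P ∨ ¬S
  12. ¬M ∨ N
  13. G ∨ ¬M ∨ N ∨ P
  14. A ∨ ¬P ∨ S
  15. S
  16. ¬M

S = True; P = True; G = False; A = True; M = False; N = True

Unit clause (S) forces S = True.
Unit clause (¬M) forces M = False.
In (¬G ∨ ¬S) only ¬G is left, so G = False.
In (G ∨ P) only P is left, so P = True.
Set A = True.
Set N = True.
All clauses satisfied.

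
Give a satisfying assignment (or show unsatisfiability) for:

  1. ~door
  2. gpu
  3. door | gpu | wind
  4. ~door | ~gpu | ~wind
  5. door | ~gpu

Case door = True:
  Clause (~door) is falsified — contradiction.
Case door = False:
  (gpu) forces gpu = True.
  Clause (door | ~gpu) is falsified — contradiction.
Both cases fail, so the formula is unsatisfiable.

The formula is unsatisfiable.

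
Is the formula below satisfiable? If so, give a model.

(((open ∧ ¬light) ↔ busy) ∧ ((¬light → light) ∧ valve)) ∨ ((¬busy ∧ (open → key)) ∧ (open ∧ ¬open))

open: False, busy: False, light: True, key: True, valve: True

  (((open ∧ ¬light) ↔ busy) ∧ ((¬light → light) ∧ valve)) ∨ ((¬busy ∧ (open → key)) ∧ (open ∧ ¬open)) = True
    ((open ∧ ¬light) ↔ busy) ∧ ((¬light → light) ∧ valve) = True
      (open ∧ ¬light) ↔ busy = True
        open ∧ ¬light = False
          ¬light = False
      (¬light → light) ∧ valve = True
        ¬light → light = True
          ¬light = False
    (¬busy ∧ (open → key)) ∧ (open ∧ ¬open) = False
      ¬busy ∧ (open → key) = True
        ¬busy = True
        open → key = True
      open ∧ ¬open = False
        ¬open = True
The formula evaluates to True.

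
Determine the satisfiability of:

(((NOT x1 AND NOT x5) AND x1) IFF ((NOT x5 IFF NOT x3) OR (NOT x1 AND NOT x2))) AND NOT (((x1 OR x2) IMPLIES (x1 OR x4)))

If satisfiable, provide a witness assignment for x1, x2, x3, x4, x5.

x1 = False, x2 = True, x3 = False, x4 = False, x5 = True

  ((NOT x1 AND NOT x5) AND x1) IFF ((NOT x5 IFF NOT x3) OR (NOT x1 AND NOT x2)) = True
    (NOT x1 AND NOT x5) AND x1 = False
      NOT x1 AND NOT x5 = False
        NOT x1 = True
        NOT x5 = False
    (NOT x5 IFF NOT x3) OR (NOT x1 AND NOT x2) = False
      NOT x5 IFF NOT x3 = False
        NOT x5 = False
        NOT x3 = True
      NOT x1 AND NOT x2 = False
        NOT x1 = True
        NOT x2 = False
  NOT (((x1 OR x2) IMPLIES (x1 OR x4))) = True
    (x1 OR x2) IMPLIES (x1 OR x4) = False
      x1 OR x2 = True
      x1 OR x4 = False
Both conjuncts True, so the formula holds.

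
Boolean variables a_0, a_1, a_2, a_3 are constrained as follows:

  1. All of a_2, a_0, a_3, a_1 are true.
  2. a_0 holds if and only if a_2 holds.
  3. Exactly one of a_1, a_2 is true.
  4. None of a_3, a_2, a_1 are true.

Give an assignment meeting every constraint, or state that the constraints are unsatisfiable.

Case a_1 = True:
  Constraint (4) is violated (a_1=T) — contradiction.
Case a_1 = False:
  Constraint (1) is violated (a_1=F) — contradiction.
Both cases fail — unsatisfiable.

Unsatisfiable — no assignment works.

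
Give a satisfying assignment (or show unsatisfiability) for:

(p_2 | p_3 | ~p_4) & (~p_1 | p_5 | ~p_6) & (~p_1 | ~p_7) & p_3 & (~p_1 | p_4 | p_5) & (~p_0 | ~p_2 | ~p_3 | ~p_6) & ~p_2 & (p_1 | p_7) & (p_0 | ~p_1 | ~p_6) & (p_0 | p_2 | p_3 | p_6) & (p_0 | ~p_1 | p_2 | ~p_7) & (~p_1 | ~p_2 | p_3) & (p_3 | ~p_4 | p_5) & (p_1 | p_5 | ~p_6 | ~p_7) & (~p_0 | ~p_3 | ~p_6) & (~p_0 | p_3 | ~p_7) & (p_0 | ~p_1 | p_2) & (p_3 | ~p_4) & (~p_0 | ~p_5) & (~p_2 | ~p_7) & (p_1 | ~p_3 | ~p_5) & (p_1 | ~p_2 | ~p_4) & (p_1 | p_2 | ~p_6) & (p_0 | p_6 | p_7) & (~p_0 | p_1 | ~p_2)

p_0 = False; p_1 = False; p_2 = False; p_3 = True; p_4 = False; p_5 = False; p_6 = False; p_7 = True

Unit clause (p_3) forces p_3 = True.
Unit clause (~p_2) forces p_2 = False.
Set p_0 = False.
  then (p_0 | ~p_1 | p_2) forces p_1 = False.
  then (p_1 | ~p_3 | ~p_5) forces p_5 = False.
  then (p_1 | p_2 | ~p_6) forces p_6 = False.
  then (p_0 | p_6 | p_7) forces p_7 = True.
Set p_4 = False.
All clauses satisfied.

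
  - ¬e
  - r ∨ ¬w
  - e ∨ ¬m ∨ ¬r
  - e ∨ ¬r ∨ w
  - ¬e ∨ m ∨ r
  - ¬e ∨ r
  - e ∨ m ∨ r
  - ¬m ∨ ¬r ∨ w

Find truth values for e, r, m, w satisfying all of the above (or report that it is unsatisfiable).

Unit clause (¬e) forces e = False.
Set r = True.
  then (e ∨ ¬m ∨ ¬r) forces m = False.
  then (e ∨ ¬r ∨ w) forces w = True.
All clauses satisfied.

e=F, r=T, m=F, w=T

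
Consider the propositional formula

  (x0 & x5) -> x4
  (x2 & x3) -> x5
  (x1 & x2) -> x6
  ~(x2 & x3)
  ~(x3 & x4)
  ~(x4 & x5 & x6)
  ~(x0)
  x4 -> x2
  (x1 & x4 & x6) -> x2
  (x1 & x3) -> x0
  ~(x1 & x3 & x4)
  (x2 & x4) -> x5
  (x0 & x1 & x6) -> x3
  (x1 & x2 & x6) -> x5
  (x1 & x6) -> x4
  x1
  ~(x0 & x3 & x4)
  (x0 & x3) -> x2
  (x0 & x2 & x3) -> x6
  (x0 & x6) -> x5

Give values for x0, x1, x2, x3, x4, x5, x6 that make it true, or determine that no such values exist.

x0 = False, x1 = True, x2 = False, x3 = False, x4 = False, x5 = False, x6 = False

Unit clause (~x0) forces x0 = False.
Unit clause (x1) forces x1 = True.
In (x0 | ~x1 | ~x3) only ~x3 is left, so x3 = False.
Set x2 = False.
  then (x2 | ~x4) forces x4 = False.
  then (~x1 | x4 | ~x6) forces x6 = False.
Set x5 = False.
All clauses satisfied.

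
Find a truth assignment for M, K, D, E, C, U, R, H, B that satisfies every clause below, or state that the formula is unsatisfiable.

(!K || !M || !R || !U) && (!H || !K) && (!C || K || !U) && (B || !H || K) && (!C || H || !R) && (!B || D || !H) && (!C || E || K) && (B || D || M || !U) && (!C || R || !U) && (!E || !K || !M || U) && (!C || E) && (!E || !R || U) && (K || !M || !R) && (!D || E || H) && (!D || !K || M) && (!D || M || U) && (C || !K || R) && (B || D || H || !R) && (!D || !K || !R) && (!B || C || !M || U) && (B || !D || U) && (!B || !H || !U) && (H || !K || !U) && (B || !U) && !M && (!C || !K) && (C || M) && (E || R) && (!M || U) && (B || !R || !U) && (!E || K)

Case M = True:
  Clause (!M) is falsified — contradiction.
Case M = False:
  (C || M) forces C = True.
  (!C || E) forces E = True.
  (!C || !K) forces K = False.
  Clause (!E || K) is falsified — contradiction.
Both cases fail, so the formula is unsatisfiable.

Unsatisfiable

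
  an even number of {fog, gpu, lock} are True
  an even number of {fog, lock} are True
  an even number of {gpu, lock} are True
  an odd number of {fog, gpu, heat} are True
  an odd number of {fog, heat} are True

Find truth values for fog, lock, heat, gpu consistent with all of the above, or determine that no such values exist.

fog: False, lock: False, heat: True, gpu: False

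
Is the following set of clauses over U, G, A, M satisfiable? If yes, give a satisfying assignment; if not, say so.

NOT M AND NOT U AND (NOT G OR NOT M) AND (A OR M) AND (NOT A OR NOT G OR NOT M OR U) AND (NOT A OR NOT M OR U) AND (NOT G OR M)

U = False, G = False, A = True, M = False

Unit clause (NOT M) forces M = False.
Unit clause (NOT U) forces U = False.
In (A OR M) only A is left, so A = True.
In (NOT G OR M) only NOT G is left, so G = False.
Check each clause:
  (NOT M): NOT M holds.
  (NOT U): NOT U holds.
  (NOT G OR NOT M): NOT G holds.
  (A OR M): A holds.
  (NOT A OR NOT G OR NOT M OR U): NOT G holds.
  (NOT A OR NOT M OR U): NOT M holds.
  (NOT G OR M): NOT G holds.
All clauses satisfied.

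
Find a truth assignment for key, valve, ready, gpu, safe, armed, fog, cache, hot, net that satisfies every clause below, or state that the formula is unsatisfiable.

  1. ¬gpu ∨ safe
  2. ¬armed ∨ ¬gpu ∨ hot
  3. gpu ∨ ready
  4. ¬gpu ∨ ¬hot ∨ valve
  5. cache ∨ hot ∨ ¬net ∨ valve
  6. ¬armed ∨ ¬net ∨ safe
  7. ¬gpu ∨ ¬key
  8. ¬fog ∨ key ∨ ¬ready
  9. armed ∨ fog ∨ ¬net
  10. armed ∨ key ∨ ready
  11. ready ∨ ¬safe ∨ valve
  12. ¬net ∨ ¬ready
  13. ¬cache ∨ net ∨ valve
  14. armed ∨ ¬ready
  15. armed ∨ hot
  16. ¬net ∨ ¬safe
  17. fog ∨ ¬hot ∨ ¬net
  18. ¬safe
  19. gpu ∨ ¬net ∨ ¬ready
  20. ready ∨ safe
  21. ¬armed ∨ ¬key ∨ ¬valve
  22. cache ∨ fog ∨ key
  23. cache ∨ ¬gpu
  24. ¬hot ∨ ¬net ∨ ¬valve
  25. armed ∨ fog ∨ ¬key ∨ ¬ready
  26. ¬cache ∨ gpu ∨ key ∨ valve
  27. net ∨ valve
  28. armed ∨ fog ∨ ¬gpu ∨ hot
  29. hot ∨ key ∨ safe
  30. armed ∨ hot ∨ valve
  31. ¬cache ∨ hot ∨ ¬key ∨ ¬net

key = False, valve = True, ready = True, gpu = False, safe = False, armed = True, fog = False, cache = True, hot = True, net = False

Unit clause (¬safe) forces safe = False.
In (ready ∨ safe) only ready is left, so ready = True.
In (¬gpu ∨ safe) only ¬gpu is left, so gpu = False.
In (¬net ∨ ¬ready) only ¬net is left, so net = False.
In (armed ∨ ¬ready) only armed is left, so armed = True.
In (net ∨ valve) only valve is left, so valve = True.
In (¬armed ∨ ¬key ∨ ¬valve) only ¬key is left, so key = False.
In (hot ∨ key ∨ safe) only hot is left, so hot = True.
In (¬fog ∨ key ∨ ¬ready) only ¬fog is left, so fog = False.
In (cache ∨ fog ∨ key) only cache is left, so cache = True.
All clauses satisfied.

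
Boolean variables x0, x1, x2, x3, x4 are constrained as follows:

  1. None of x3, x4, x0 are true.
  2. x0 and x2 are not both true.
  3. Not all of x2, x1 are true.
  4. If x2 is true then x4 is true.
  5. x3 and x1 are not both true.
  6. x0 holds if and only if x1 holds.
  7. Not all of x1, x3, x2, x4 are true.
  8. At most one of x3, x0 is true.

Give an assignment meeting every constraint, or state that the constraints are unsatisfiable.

x0=F; x1=F; x2=F; x3=F; x4=F

  (1) {x3, x4, x0}: 0 true — none ✓
  (2) x0=F, x2=F — not both ✓
  (3) {x2, x1}: 0/2 true — not all ✓
  (4) x2=F ⇒ x4: vacuous ✓
  (5) x3=F, x1=F — not both ✓
  (6) x0=F, x1=F — same ✓
  (7) {x1, x3, x2, x4}: 0/4 true — not all ✓
  (8) {x3, x0}: 0 true — at most one ✓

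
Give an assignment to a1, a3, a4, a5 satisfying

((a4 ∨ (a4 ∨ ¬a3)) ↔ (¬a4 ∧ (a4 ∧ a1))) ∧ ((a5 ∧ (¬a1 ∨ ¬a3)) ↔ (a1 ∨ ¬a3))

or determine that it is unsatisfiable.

a1: False, a3: True, a4: False, a5: False

  (a4 ∨ (a4 ∨ ¬a3)) ↔ (¬a4 ∧ (a4 ∧ a1)) = True
    a4 ∨ (a4 ∨ ¬a3) = False
      a4 ∨ ¬a3 = False
        ¬a3 = False
    ¬a4 ∧ (a4 ∧ a1) = False
      ¬a4 = True
      a4 ∧ a1 = False
  (a5 ∧ (¬a1 ∨ ¬a3)) ↔ (a1 ∨ ¬a3) = True
    a5 ∧ (¬a1 ∨ ¬a3) = False
      ¬a1 ∨ ¬a3 = True
        ¬a1 = True
        ¬a3 = False
    a1 ∨ ¬a3 = False
      ¬a3 = False
Both conjuncts True, so the formula holds.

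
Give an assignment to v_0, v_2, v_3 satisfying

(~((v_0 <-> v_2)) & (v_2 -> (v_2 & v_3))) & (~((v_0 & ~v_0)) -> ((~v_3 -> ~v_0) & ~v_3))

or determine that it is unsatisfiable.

Case v_0 = True: the formula simplifies to (~v_2 & (v_2 -> (v_2 & v_3))) & (v_3 & ~v_3).
  v_3 = True: the conjunct ~v_3 is False.
  v_3 = False: the conjunct v_3 is False.
Case v_0 = False: the formula simplifies to (~(~v_2) & (v_2 -> (v_2 & v_3))) & ~v_3.
  v_2 = True: simplifies to v_3 & ~v_3.
    v_3 = True: the conjunct ~v_3 is False.
    v_3 = False: the conjunct v_3 is False.
  v_2 = False: the conjunct ~(~v_2) becomes ~(~False) = False.
Both cases fail — unsatisfiable.

UNSATISFIABLE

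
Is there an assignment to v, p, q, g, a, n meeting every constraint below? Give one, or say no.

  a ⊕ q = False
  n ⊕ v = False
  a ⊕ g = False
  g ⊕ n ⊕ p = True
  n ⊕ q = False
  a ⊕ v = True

The formula is unsatisfiable.

Adding constraints 1, 2, 5, 6 mod 2: every variable appears an even number of times on the left, so the left side is 0.
But the right sides sum to 1 (mod 2). 0 ≠ 1 — the system is inconsistent.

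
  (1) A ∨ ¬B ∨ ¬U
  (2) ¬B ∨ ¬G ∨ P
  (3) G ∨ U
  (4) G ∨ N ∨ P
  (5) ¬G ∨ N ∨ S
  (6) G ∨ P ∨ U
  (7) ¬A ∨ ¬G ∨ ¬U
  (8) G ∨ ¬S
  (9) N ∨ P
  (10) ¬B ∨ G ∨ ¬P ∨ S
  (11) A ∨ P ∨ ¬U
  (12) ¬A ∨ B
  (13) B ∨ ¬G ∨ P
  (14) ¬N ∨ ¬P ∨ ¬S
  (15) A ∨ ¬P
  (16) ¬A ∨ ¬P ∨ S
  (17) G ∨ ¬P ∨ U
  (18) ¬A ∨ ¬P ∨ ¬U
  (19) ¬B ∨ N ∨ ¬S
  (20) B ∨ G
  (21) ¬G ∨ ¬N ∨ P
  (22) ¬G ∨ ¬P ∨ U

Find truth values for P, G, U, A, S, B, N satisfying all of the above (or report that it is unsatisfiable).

Set P = False.
  then (N ∨ P) forces N = True.
  then (¬G ∨ ¬N ∨ P) forces G = False.
  then (G ∨ U) forces U = True.
  then (G ∨ ¬S) forces S = False.
  then (A ∨ P ∨ ¬U) forces A = True.
  then (¬A ∨ B) forces B = True.
All clauses satisfied.

P: False, G: False, U: True, A: True, S: False, B: True, N: True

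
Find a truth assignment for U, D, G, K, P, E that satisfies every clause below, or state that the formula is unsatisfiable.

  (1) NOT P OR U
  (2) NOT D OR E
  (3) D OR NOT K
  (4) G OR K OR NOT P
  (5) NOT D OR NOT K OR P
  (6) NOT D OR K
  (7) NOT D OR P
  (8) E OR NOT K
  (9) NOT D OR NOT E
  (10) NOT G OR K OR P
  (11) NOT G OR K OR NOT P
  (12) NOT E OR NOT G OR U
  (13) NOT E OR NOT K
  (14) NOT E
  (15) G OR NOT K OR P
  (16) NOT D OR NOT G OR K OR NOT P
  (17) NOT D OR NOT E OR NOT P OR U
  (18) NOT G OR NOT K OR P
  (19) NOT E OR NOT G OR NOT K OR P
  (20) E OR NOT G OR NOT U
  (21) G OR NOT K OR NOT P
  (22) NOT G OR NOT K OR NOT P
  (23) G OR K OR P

No satisfying assignment exists.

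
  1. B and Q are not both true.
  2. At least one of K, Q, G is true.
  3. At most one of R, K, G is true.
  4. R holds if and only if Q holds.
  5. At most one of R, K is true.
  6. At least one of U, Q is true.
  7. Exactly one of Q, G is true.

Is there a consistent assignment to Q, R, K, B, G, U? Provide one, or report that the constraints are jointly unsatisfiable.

Q = False; R = False; K = False; B = False; G = True; U = True

  (1) B=F, Q=F — not both ✓
  (2) {K, Q, G}: 1 true — at least one ✓
  (3) {R, K, G}: 1 true — at most one ✓
  (4) R=F, Q=F — same ✓
  (5) {R, K}: 0 true — at most one ✓
  (6) {U, Q}: 1 true — at least one ✓
  (7) {Q, G}: 1 true — exactly one ✓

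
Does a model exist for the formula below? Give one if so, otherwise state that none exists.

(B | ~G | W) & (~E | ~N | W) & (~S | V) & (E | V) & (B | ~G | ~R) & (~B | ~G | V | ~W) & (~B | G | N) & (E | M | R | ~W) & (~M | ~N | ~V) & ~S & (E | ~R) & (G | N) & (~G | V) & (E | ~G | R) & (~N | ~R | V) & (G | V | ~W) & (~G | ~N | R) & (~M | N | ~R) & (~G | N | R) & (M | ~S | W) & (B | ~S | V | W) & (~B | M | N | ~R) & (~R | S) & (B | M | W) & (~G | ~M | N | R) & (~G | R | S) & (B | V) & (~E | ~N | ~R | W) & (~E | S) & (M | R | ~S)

Unit clause (~S) forces S = False.
In (~R | S) only ~R is left, so R = False.
In (~G | R | S) only ~G is left, so G = False.
In (~E | S) only ~E is left, so E = False.
In (E | V) only V is left, so V = True.
In (G | N) only N is left, so N = True.
In (~M | ~N | ~V) only ~M is left, so M = False.
In (E | M | R | ~W) only ~W is left, so W = False.
In (B | M | W) only B is left, so B = True.
All clauses satisfied.

M=F, W=F, V=T, G=F, N=T, B=T, R=F, S=F, E=F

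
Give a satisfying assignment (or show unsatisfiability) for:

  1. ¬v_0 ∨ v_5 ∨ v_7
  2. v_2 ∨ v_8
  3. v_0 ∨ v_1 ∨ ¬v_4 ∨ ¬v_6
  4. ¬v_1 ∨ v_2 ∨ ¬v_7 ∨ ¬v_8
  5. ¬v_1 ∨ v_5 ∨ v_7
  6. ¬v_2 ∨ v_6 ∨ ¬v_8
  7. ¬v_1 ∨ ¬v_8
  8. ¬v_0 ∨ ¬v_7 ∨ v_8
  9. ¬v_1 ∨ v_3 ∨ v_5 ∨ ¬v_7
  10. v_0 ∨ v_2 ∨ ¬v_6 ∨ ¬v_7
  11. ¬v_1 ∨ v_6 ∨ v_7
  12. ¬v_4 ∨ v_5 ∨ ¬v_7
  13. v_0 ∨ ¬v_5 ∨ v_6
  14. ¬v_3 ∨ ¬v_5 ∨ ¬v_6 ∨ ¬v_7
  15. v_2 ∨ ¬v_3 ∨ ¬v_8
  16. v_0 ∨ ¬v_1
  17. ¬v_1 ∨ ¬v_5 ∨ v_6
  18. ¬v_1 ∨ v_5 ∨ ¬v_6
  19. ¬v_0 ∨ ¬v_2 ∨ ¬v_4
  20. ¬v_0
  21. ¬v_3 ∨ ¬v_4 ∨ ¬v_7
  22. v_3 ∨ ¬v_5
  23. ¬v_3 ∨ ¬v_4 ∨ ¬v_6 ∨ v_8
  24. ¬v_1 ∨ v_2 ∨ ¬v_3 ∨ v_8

v_0 = False; v_1 = False; v_2 = False; v_3 = False; v_4 = False; v_5 = False; v_6 = True; v_7 = False; v_8 = True

Unit clause (¬v_0) forces v_0 = False.
In (v_0 ∨ ¬v_1) only ¬v_1 is left, so v_1 = False.
Set v_2 = False.
  then (v_2 ∨ v_8) forces v_8 = True.
  then (v_2 ∨ ¬v_3 ∨ ¬v_8) forces v_3 = False.
  then (v_3 ∨ ¬v_5) forces v_5 = False.
Set v_4 = False.
Set v_6 = True.
  then (v_0 ∨ v_2 ∨ ¬v_6 ∨ ¬v_7) forces v_7 = False.
All clauses satisfied.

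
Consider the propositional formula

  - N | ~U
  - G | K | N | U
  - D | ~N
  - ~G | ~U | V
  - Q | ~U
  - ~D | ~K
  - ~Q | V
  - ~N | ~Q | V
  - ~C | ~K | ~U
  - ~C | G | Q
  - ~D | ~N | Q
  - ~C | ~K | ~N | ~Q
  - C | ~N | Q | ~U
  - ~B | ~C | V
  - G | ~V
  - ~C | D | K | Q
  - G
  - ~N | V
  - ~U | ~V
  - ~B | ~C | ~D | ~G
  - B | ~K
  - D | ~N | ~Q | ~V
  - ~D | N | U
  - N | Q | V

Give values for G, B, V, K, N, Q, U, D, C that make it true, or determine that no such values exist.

Unit clause (G) forces G = True.
Set B = True.
Try V = False:
  (~G | ~U | V) forces U = False.
  (~Q | V) forces Q = False.
  (~B | ~C | V) forces C = False.
  (~N | V) forces N = False.
  clause (N | Q | V) is falsified — backtrack.
So V = True.
  then (~U | ~V) forces U = False.
Set K = False.
Set N = True.
  then (D | ~N) forces D = True.
  then (~D | ~N | Q) forces Q = True.
  then (~B | ~C | ~D | ~G) forces C = False.
All clauses satisfied.

G=T, B=T, V=T, K=F, N=T, Q=T, U=F, D=T, C=F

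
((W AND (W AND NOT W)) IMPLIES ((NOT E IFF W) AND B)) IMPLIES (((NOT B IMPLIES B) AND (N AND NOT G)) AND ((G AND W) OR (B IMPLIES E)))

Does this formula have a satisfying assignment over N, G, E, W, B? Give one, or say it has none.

N: True; G: False; E: True; W: False; B: True

  ((W AND (W AND NOT W)) IMPLIES ((NOT E IFF W) AND B)) IMPLIES (((NOT B IMPLIES B) AND (N AND NOT G)) AND ((G AND W) OR (B IMPLIES E))) = True
    (W AND (W AND NOT W)) IMPLIES ((NOT E IFF W) AND B) = True
      W AND (W AND NOT W) = False
        W AND NOT W = False
          NOT W = True
      (NOT E IFF W) AND B = True
        NOT E IFF W = True
          NOT E = False
    ((NOT B IMPLIES B) AND (N AND NOT G)) AND ((G AND W) OR (B IMPLIES E)) = True
      (NOT B IMPLIES B) AND (N AND NOT G) = True
        NOT B IMPLIES B = True
          NOT B = False
        N AND NOT G = True
          NOT G = True
      (G AND W) OR (B IMPLIES E) = True
        G AND W = False
        B IMPLIES E = True
The formula evaluates to True.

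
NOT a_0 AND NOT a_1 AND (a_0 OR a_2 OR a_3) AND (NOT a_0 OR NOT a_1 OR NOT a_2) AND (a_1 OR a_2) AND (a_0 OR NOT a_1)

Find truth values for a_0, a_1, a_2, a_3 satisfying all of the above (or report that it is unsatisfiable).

a_0 = False; a_1 = False; a_2 = True; a_3 = True

Unit clause (NOT a_0) forces a_0 = False.
Unit clause (NOT a_1) forces a_1 = False.
In (a_1 OR a_2) only a_2 is left, so a_2 = True.
Set a_3 = True.
All clauses satisfied.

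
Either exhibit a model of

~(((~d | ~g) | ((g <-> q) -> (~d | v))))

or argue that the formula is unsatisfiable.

v=F, q=T, g=T, d=T

  ~(((~d | ~g) | ((g <-> q) -> (~d | v)))) = True
    (~d | ~g) | ((g <-> q) -> (~d | v)) = False
      ~d | ~g = False
        ~d = False
        ~g = False
      (g <-> q) -> (~d | v) = False
        g <-> q = True
        ~d | v = False
          ~d = False
The formula evaluates to True.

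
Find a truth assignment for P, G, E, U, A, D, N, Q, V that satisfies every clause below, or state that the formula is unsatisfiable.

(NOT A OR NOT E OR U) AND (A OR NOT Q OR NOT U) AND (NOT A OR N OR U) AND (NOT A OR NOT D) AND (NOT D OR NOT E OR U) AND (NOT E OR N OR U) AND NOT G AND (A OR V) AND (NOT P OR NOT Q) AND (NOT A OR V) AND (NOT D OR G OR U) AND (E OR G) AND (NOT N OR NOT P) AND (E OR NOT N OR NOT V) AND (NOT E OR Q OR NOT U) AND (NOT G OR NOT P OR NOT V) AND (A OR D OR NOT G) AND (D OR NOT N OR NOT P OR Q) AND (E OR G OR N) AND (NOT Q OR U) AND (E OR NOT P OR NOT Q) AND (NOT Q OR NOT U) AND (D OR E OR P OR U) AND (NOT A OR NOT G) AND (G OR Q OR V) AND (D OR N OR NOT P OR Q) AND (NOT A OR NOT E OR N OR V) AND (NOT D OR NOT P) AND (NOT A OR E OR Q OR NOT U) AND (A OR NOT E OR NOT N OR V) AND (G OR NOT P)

P: False, G: False, E: True, U: False, A: False, D: False, N: True, Q: False, V: True

Unit clause (NOT G) forces G = False.
In (E OR G) only E is left, so E = True.
In (G OR NOT P) only NOT P is left, so P = False.
Set U = False.
  then (NOT A OR NOT E OR U) forces A = False.
  then (NOT D OR NOT E OR U) forces D = False.
  then (NOT E OR N OR U) forces N = True.
  then (A OR V) forces V = True.
  then (NOT Q OR U) forces Q = False.
All clauses satisfied.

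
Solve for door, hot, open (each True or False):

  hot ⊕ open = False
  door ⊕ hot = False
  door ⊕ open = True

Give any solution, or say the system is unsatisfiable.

Adding constraints 1, 2, 3 mod 2: every variable appears an even number of times on the left, so the left side is 0.
But the right sides sum to 1 (mod 2). 0 ≠ 1 — the system is inconsistent.

UNSATISFIABLE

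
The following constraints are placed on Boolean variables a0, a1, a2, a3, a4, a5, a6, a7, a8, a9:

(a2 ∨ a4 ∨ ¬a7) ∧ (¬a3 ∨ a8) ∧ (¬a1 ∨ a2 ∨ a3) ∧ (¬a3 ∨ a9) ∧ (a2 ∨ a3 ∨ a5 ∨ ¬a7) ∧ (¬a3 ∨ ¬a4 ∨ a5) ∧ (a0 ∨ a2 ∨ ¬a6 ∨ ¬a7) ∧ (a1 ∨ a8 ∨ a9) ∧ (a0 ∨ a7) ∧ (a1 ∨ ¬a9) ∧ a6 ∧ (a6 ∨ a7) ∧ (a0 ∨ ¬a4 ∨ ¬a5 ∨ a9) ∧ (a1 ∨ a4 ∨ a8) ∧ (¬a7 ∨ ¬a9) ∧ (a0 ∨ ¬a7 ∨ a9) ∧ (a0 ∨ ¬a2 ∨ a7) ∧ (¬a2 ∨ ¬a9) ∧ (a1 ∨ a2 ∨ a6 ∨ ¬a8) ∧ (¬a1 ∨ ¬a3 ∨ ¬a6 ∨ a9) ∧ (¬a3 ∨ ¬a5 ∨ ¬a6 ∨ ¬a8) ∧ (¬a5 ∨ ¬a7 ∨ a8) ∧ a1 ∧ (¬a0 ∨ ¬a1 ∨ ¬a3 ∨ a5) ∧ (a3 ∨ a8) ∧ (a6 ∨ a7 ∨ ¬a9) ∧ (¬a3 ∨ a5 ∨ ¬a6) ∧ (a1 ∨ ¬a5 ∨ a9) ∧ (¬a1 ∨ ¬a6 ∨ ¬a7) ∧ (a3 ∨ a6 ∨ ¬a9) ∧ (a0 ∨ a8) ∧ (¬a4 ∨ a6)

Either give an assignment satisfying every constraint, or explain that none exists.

a0=T, a1=T, a2=T, a3=F, a4=F, a5=T, a6=T, a7=F, a8=T, a9=F

Unit clause (a6) forces a6 = True.
Unit clause (a1) forces a1 = True.
In (¬a1 ∨ ¬a6 ∨ ¬a7) only ¬a7 is left, so a7 = False.
In (a0 ∨ a7) only a0 is left, so a0 = True.
Set a2 = True.
  then (¬a2 ∨ ¬a9) forces a9 = False.
  then (¬a1 ∨ ¬a3 ∨ ¬a6 ∨ a9) forces a3 = False.
  then (a3 ∨ a8) forces a8 = True.
Set a4 = False.
Set a5 = True.
All clauses satisfied.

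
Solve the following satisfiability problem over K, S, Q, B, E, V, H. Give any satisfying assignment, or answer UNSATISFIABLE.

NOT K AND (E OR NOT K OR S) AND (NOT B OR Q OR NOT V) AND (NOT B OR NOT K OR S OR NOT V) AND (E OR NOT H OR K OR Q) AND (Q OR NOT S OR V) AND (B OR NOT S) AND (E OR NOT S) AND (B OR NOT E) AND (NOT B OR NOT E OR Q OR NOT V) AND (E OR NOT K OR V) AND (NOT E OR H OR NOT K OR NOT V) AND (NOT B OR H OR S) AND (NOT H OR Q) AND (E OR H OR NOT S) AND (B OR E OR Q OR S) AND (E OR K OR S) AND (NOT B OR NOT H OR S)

K = False, S = True, Q = True, B = True, E = True, V = False, H = True

Unit clause (NOT K) forces K = False.
Set S = True.
  then (B OR NOT S) forces B = True.
  then (E OR NOT S) forces E = True.
Set Q = True.
Set V = False.
Set H = True.
All clauses satisfied.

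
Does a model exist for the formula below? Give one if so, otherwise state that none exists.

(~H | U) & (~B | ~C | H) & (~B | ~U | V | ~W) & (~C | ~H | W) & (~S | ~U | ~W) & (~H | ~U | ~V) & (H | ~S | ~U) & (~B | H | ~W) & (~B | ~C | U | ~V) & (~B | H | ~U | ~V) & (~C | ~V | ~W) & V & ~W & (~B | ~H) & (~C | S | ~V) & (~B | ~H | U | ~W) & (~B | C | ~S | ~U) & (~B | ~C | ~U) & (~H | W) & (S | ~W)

V = True, U = False, C = False, B = False, S = False, H = False, W = False

Unit clause (V) forces V = True.
Unit clause (~W) forces W = False.
In (~H | W) only ~H is left, so H = False.
Set U = False.
Set C = False.
Set B = False.
Set S = False.
All clauses satisfied.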